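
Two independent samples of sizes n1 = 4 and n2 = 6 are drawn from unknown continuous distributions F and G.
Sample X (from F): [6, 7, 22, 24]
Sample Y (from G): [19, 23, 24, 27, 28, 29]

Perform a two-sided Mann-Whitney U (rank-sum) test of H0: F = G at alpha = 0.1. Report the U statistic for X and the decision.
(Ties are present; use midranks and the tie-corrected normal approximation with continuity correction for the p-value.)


Step 1: Combine and sort all 10 observations; assign midranks.
sorted (value, group): (6,X), (7,X), (19,Y), (22,X), (23,Y), (24,X), (24,Y), (27,Y), (28,Y), (29,Y)
ranks: 6->1, 7->2, 19->3, 22->4, 23->5, 24->6.5, 24->6.5, 27->8, 28->9, 29->10
Step 2: Rank sum for X: R1 = 1 + 2 + 4 + 6.5 = 13.5.
Step 3: U_X = R1 - n1(n1+1)/2 = 13.5 - 4*5/2 = 13.5 - 10 = 3.5.
       U_Y = n1*n2 - U_X = 24 - 3.5 = 20.5.
Step 4: Ties are present, so use the tie-corrected normal approximation (with continuity correction) for the p-value.
Step 5: p-value = 0.087118; compare to alpha = 0.1. reject H0.

U_X = 3.5, p = 0.087118, reject H0 at alpha = 0.1.


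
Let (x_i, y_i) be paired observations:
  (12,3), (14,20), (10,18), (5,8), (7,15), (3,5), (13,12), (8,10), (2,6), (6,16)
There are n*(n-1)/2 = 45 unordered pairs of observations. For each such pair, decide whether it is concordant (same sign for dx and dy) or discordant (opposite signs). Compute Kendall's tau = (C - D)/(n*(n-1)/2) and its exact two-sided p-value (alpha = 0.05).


Step 1: Enumerate the 45 unordered pairs (i,j) with i<j and classify each by sign(x_j-x_i) * sign(y_j-y_i).
  (1,2):dx=+2,dy=+17->C; (1,3):dx=-2,dy=+15->D; (1,4):dx=-7,dy=+5->D; (1,5):dx=-5,dy=+12->D
  (1,6):dx=-9,dy=+2->D; (1,7):dx=+1,dy=+9->C; (1,8):dx=-4,dy=+7->D; (1,9):dx=-10,dy=+3->D
  (1,10):dx=-6,dy=+13->D; (2,3):dx=-4,dy=-2->C; (2,4):dx=-9,dy=-12->C; (2,5):dx=-7,dy=-5->C
  (2,6):dx=-11,dy=-15->C; (2,7):dx=-1,dy=-8->C; (2,8):dx=-6,dy=-10->C; (2,9):dx=-12,dy=-14->C
  (2,10):dx=-8,dy=-4->C; (3,4):dx=-5,dy=-10->C; (3,5):dx=-3,dy=-3->C; (3,6):dx=-7,dy=-13->C
  (3,7):dx=+3,dy=-6->D; (3,8):dx=-2,dy=-8->C; (3,9):dx=-8,dy=-12->C; (3,10):dx=-4,dy=-2->C
  (4,5):dx=+2,dy=+7->C; (4,6):dx=-2,dy=-3->C; (4,7):dx=+8,dy=+4->C; (4,8):dx=+3,dy=+2->C
  (4,9):dx=-3,dy=-2->C; (4,10):dx=+1,dy=+8->C; (5,6):dx=-4,dy=-10->C; (5,7):dx=+6,dy=-3->D
  (5,8):dx=+1,dy=-5->D; (5,9):dx=-5,dy=-9->C; (5,10):dx=-1,dy=+1->D; (6,7):dx=+10,dy=+7->C
  (6,8):dx=+5,dy=+5->C; (6,9):dx=-1,dy=+1->D; (6,10):dx=+3,dy=+11->C; (7,8):dx=-5,dy=-2->C
  (7,9):dx=-11,dy=-6->C; (7,10):dx=-7,dy=+4->D; (8,9):dx=-6,dy=-4->C; (8,10):dx=-2,dy=+6->D
  (9,10):dx=+4,dy=+10->C
Step 2: C = 31, D = 14, total pairs = 45.
Step 3: tau = (C - D)/(n(n-1)/2) = (31 - 14)/45 = 0.377778.
Step 4: Exact two-sided p-value (enumerate n! = 3628800 permutations of y under H0): p = 0.155742.
Step 5: alpha = 0.05. fail to reject H0.

tau_b = 0.3778 (C=31, D=14), p = 0.155742, fail to reject H0.


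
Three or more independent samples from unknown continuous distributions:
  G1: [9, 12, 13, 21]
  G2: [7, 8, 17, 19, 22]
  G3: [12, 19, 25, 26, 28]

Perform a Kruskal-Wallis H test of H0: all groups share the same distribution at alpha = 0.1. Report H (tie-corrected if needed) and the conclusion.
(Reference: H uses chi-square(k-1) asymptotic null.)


Step 1: Combine all N = 14 observations and assign midranks.
sorted (value, group, rank): (7,G2,1), (8,G2,2), (9,G1,3), (12,G1,4.5), (12,G3,4.5), (13,G1,6), (17,G2,7), (19,G2,8.5), (19,G3,8.5), (21,G1,10), (22,G2,11), (25,G3,12), (26,G3,13), (28,G3,14)
Step 2: Sum ranks within each group.
R_1 = 23.5 (n_1 = 4)
R_2 = 29.5 (n_2 = 5)
R_3 = 52 (n_3 = 5)
Step 3: H = 12/(N(N+1)) * sum(R_i^2/n_i) - 3(N+1)
     = 12/(14*15) * (23.5^2/4 + 29.5^2/5 + 52^2/5) - 3*15
     = 0.057143 * 852.912 - 45
     = 3.737857.
Step 4: Ties present; correction factor C = 1 - 12/(14^3 - 14) = 0.995604. Corrected H = 3.737857 / 0.995604 = 3.754360.
Step 5: Under H0, H ~ chi^2(2); p-value = 0.153021.
Step 6: alpha = 0.1. fail to reject H0.

H = 3.7544, df = 2, p = 0.153021, fail to reject H0.


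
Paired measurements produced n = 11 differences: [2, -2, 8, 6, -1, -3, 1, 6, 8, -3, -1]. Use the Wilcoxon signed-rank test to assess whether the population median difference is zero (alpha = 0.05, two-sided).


Step 1: Drop any zero differences (none here) and take |d_i|.
|d| = [2, 2, 8, 6, 1, 3, 1, 6, 8, 3, 1]
Step 2: Midrank |d_i| (ties get averaged ranks).
ranks: |2|->4.5, |2|->4.5, |8|->10.5, |6|->8.5, |1|->2, |3|->6.5, |1|->2, |6|->8.5, |8|->10.5, |3|->6.5, |1|->2
Step 3: Attach original signs; sum ranks with positive sign and with negative sign.
W+ = 4.5 + 10.5 + 8.5 + 2 + 8.5 + 10.5 = 44.5
W- = 4.5 + 2 + 6.5 + 6.5 + 2 = 21.5
(Check: W+ + W- = 66 should equal n(n+1)/2 = 66.)
Step 4: Test statistic W = min(W+, W-) = 21.5.
Step 5: Ties in |d|, so use the tie-corrected normal approximation.
        E[W] = n(n+1)/4 = 11*12/4 = 33.
        Tie groups: |d|=1 (t=3), |d|=2 (t=2), |d|=3 (t=2), |d|=6 (t=2), |d|=8 (t=2); sum(t^3 - t) = 48.
        Var[W] = n(n+1)(2n+1)/24 - sum(t^3-t)/48 = 3036/24 - 48/48 = 125.5.
        z = (W - E[W]) / sqrt(Var[W]) = (21.5 - 33) / 11.2027 = -1.0265.
        Two-sided p = 2*Phi(z) = 0.304637.
Step 6: alpha = 0.05. fail to reject H0.

W+ = 44.5, W- = 21.5, W = min = 21.5, p = 0.304637, fail to reject H0.


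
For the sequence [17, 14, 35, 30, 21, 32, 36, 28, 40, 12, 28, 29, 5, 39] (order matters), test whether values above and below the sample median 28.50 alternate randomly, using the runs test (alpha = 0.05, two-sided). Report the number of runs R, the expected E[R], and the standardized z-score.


Step 1: Compute median = 28.50; label A = above, B = below.
Labels in order: BBAABAABABBABA  (n_A = 7, n_B = 7)
Step 2: Count runs R = 10.
Step 3: Under H0 (random ordering), E[R] = 2*n_A*n_B/(n_A+n_B) + 1 = 2*7*7/14 + 1 = 8.0000.
        Var[R] = 2*n_A*n_B*(2*n_A*n_B - n_A - n_B) / ((n_A+n_B)^2 * (n_A+n_B-1)) = 8232/2548 = 3.2308.
        SD[R] = 1.7974.
Step 4: Continuity-corrected z = (R - 0.5 - E[R]) / SD[R] = (10 - 0.5 - 8.0000) / 1.7974 = 0.8345.
Step 5: Two-sided p-value via normal approximation = 2*(1 - Phi(|z|)) = 0.403986.
Step 6: alpha = 0.05. fail to reject H0.

R = 10, z = 0.8345, p = 0.403986, fail to reject H0.


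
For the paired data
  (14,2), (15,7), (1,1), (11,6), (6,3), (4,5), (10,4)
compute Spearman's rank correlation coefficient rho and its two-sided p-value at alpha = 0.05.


Step 1: Rank x and y separately (midranks; no ties here).
rank(x): 14->6, 15->7, 1->1, 11->5, 6->3, 4->2, 10->4
rank(y): 2->2, 7->7, 1->1, 6->6, 3->3, 5->5, 4->4
Step 2: d_i = R_x(i) - R_y(i); compute d_i^2.
  (6-2)^2=16, (7-7)^2=0, (1-1)^2=0, (5-6)^2=1, (3-3)^2=0, (2-5)^2=9, (4-4)^2=0
sum(d^2) = 26.
Step 3: rho = 1 - 6*26 / (7*(7^2 - 1)) = 1 - 156/336 = 0.535714.
Step 4: Under H0, t = rho * sqrt((n-2)/(1-rho^2)) = 1.4186 ~ t(5).
Step 5: Two-sided p-value from the t-distribution with 5 df = 0.215217.
Step 6: alpha = 0.05. fail to reject H0.

rho = 0.5357, p = 0.215217, fail to reject H0 at alpha = 0.05.


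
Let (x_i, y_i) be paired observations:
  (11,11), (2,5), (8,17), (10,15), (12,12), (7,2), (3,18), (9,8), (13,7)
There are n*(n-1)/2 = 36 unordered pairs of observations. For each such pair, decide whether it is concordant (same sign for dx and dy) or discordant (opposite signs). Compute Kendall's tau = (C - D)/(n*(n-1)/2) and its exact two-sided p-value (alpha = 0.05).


Step 1: Enumerate the 36 unordered pairs (i,j) with i<j and classify each by sign(x_j-x_i) * sign(y_j-y_i).
  (1,2):dx=-9,dy=-6->C; (1,3):dx=-3,dy=+6->D; (1,4):dx=-1,dy=+4->D; (1,5):dx=+1,dy=+1->C
  (1,6):dx=-4,dy=-9->C; (1,7):dx=-8,dy=+7->D; (1,8):dx=-2,dy=-3->C; (1,9):dx=+2,dy=-4->D
  (2,3):dx=+6,dy=+12->C; (2,4):dx=+8,dy=+10->C; (2,5):dx=+10,dy=+7->C; (2,6):dx=+5,dy=-3->D
  (2,7):dx=+1,dy=+13->C; (2,8):dx=+7,dy=+3->C; (2,9):dx=+11,dy=+2->C; (3,4):dx=+2,dy=-2->D
  (3,5):dx=+4,dy=-5->D; (3,6):dx=-1,dy=-15->C; (3,7):dx=-5,dy=+1->D; (3,8):dx=+1,dy=-9->D
  (3,9):dx=+5,dy=-10->D; (4,5):dx=+2,dy=-3->D; (4,6):dx=-3,dy=-13->C; (4,7):dx=-7,dy=+3->D
  (4,8):dx=-1,dy=-7->C; (4,9):dx=+3,dy=-8->D; (5,6):dx=-5,dy=-10->C; (5,7):dx=-9,dy=+6->D
  (5,8):dx=-3,dy=-4->C; (5,9):dx=+1,dy=-5->D; (6,7):dx=-4,dy=+16->D; (6,8):dx=+2,dy=+6->C
  (6,9):dx=+6,dy=+5->C; (7,8):dx=+6,dy=-10->D; (7,9):dx=+10,dy=-11->D; (8,9):dx=+4,dy=-1->D
Step 2: C = 17, D = 19, total pairs = 36.
Step 3: tau = (C - D)/(n(n-1)/2) = (17 - 19)/36 = -0.055556.
Step 4: Exact two-sided p-value (enumerate n! = 362880 permutations of y under H0): p = 0.919455.
Step 5: alpha = 0.05. fail to reject H0.

tau_b = -0.0556 (C=17, D=19), p = 0.919455, fail to reject H0.


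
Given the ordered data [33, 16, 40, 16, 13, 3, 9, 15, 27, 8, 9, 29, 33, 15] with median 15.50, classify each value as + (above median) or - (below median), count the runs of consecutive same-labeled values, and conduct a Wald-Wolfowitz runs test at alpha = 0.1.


Step 1: Compute median = 15.50; label A = above, B = below.
Labels in order: AAAABBBBABBAAB  (n_A = 7, n_B = 7)
Step 2: Count runs R = 6.
Step 3: Under H0 (random ordering), E[R] = 2*n_A*n_B/(n_A+n_B) + 1 = 2*7*7/14 + 1 = 8.0000.
        Var[R] = 2*n_A*n_B*(2*n_A*n_B - n_A - n_B) / ((n_A+n_B)^2 * (n_A+n_B-1)) = 8232/2548 = 3.2308.
        SD[R] = 1.7974.
Step 4: Continuity-corrected z = (R + 0.5 - E[R]) / SD[R] = (6 + 0.5 - 8.0000) / 1.7974 = -0.8345.
Step 5: Two-sided p-value via normal approximation = 2*(1 - Phi(|z|)) = 0.403986.
Step 6: alpha = 0.1. fail to reject H0.

R = 6, z = -0.8345, p = 0.403986, fail to reject H0.


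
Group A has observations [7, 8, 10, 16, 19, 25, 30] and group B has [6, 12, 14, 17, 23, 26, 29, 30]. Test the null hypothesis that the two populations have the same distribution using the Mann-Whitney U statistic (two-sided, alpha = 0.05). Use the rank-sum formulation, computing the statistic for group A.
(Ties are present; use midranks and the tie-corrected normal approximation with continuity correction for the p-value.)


Step 1: Combine and sort all 15 observations; assign midranks.
sorted (value, group): (6,Y), (7,X), (8,X), (10,X), (12,Y), (14,Y), (16,X), (17,Y), (19,X), (23,Y), (25,X), (26,Y), (29,Y), (30,X), (30,Y)
ranks: 6->1, 7->2, 8->3, 10->4, 12->5, 14->6, 16->7, 17->8, 19->9, 23->10, 25->11, 26->12, 29->13, 30->14.5, 30->14.5
Step 2: Rank sum for X: R1 = 2 + 3 + 4 + 7 + 9 + 11 + 14.5 = 50.5.
Step 3: U_X = R1 - n1(n1+1)/2 = 50.5 - 7*8/2 = 50.5 - 28 = 22.5.
       U_Y = n1*n2 - U_X = 56 - 22.5 = 33.5.
Step 4: Ties are present, so use the tie-corrected normal approximation (with continuity correction) for the p-value.
Step 5: p-value = 0.562485; compare to alpha = 0.05. fail to reject H0.

U_X = 22.5, p = 0.562485, fail to reject H0 at alpha = 0.05.


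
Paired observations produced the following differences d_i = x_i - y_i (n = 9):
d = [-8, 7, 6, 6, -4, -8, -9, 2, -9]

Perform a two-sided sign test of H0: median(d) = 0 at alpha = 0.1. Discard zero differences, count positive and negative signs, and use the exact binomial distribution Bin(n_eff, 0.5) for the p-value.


Step 1: Discard zero differences. Original n = 9; n_eff = number of nonzero differences = 9.
Nonzero differences (with sign): -8, +7, +6, +6, -4, -8, -9, +2, -9
Step 2: Count signs: positive = 4, negative = 5.
Step 3: Under H0: P(positive) = 0.5, so the number of positives S ~ Bin(9, 0.5).
Step 4: Two-sided exact p-value = sum of Bin(9,0.5) probabilities at or below the observed probability = 1.000000.
Step 5: alpha = 0.1. fail to reject H0.

n_eff = 9, pos = 4, neg = 5, p = 1.000000, fail to reject H0.


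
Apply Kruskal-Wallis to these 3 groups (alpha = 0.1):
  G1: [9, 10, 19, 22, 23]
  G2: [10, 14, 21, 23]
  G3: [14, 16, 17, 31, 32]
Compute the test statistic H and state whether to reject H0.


Step 1: Combine all N = 14 observations and assign midranks.
sorted (value, group, rank): (9,G1,1), (10,G1,2.5), (10,G2,2.5), (14,G2,4.5), (14,G3,4.5), (16,G3,6), (17,G3,7), (19,G1,8), (21,G2,9), (22,G1,10), (23,G1,11.5), (23,G2,11.5), (31,G3,13), (32,G3,14)
Step 2: Sum ranks within each group.
R_1 = 33 (n_1 = 5)
R_2 = 27.5 (n_2 = 4)
R_3 = 44.5 (n_3 = 5)
Step 3: H = 12/(N(N+1)) * sum(R_i^2/n_i) - 3(N+1)
     = 12/(14*15) * (33^2/5 + 27.5^2/4 + 44.5^2/5) - 3*15
     = 0.057143 * 802.913 - 45
     = 0.880714.
Step 4: Ties present; correction factor C = 1 - 18/(14^3 - 14) = 0.993407. Corrected H = 0.880714 / 0.993407 = 0.886560.
Step 5: Under H0, H ~ chi^2(2); p-value = 0.641928.
Step 6: alpha = 0.1. fail to reject H0.

H = 0.8866, df = 2, p = 0.641928, fail to reject H0.


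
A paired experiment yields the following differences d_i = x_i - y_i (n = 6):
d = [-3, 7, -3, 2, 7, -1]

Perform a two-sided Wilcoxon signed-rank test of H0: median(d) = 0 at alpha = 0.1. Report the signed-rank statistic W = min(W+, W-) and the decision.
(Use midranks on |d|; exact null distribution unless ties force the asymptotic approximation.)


Step 1: Drop any zero differences (none here) and take |d_i|.
|d| = [3, 7, 3, 2, 7, 1]
Step 2: Midrank |d_i| (ties get averaged ranks).
ranks: |3|->3.5, |7|->5.5, |3|->3.5, |2|->2, |7|->5.5, |1|->1
Step 3: Attach original signs; sum ranks with positive sign and with negative sign.
W+ = 5.5 + 2 + 5.5 = 13
W- = 3.5 + 3.5 + 1 = 8
(Check: W+ + W- = 21 should equal n(n+1)/2 = 21.)
Step 4: Test statistic W = min(W+, W-) = 8.
Step 5: Ties in |d|, so use the tie-corrected normal approximation.
        E[W] = n(n+1)/4 = 6*7/4 = 10.5.
        Tie groups: |d|=3 (t=2), |d|=7 (t=2); sum(t^3 - t) = 12.
        Var[W] = n(n+1)(2n+1)/24 - sum(t^3-t)/48 = 546/24 - 12/48 = 22.5.
        z = (W - E[W]) / sqrt(Var[W]) = (8 - 10.5) / 4.7434 = -0.5270.
        Two-sided p = 2*Phi(z) = 0.598161.
Step 6: alpha = 0.1. fail to reject H0.

W+ = 13, W- = 8, W = min = 8, p = 0.598161, fail to reject H0.


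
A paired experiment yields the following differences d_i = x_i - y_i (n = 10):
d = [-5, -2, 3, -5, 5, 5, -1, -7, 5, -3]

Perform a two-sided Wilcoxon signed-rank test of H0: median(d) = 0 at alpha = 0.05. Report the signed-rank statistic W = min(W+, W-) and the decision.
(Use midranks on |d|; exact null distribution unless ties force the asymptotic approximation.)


Step 1: Drop any zero differences (none here) and take |d_i|.
|d| = [5, 2, 3, 5, 5, 5, 1, 7, 5, 3]
Step 2: Midrank |d_i| (ties get averaged ranks).
ranks: |5|->7, |2|->2, |3|->3.5, |5|->7, |5|->7, |5|->7, |1|->1, |7|->10, |5|->7, |3|->3.5
Step 3: Attach original signs; sum ranks with positive sign and with negative sign.
W+ = 3.5 + 7 + 7 + 7 = 24.5
W- = 7 + 2 + 7 + 1 + 10 + 3.5 = 30.5
(Check: W+ + W- = 55 should equal n(n+1)/2 = 55.)
Step 4: Test statistic W = min(W+, W-) = 24.5.
Step 5: Ties in |d|, so use the tie-corrected normal approximation.
        E[W] = n(n+1)/4 = 10*11/4 = 27.5.
        Tie groups: |d|=3 (t=2), |d|=5 (t=5); sum(t^3 - t) = 126.
        Var[W] = n(n+1)(2n+1)/24 - sum(t^3-t)/48 = 2310/24 - 126/48 = 93.625.
        z = (W - E[W]) / sqrt(Var[W]) = (24.5 - 27.5) / 9.6760 = -0.3100.
        Two-sided p = 2*Phi(z) = 0.756526.
Step 6: alpha = 0.05. fail to reject H0.

W+ = 24.5, W- = 30.5, W = min = 24.5, p = 0.756526, fail to reject H0.


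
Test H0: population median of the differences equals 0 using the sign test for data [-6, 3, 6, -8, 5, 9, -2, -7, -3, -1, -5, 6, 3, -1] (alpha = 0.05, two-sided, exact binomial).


Step 1: Discard zero differences. Original n = 14; n_eff = number of nonzero differences = 14.
Nonzero differences (with sign): -6, +3, +6, -8, +5, +9, -2, -7, -3, -1, -5, +6, +3, -1
Step 2: Count signs: positive = 6, negative = 8.
Step 3: Under H0: P(positive) = 0.5, so the number of positives S ~ Bin(14, 0.5).
Step 4: Two-sided exact p-value = sum of Bin(14,0.5) probabilities at or below the observed probability = 0.790527.
Step 5: alpha = 0.05. fail to reject H0.

n_eff = 14, pos = 6, neg = 8, p = 0.790527, fail to reject H0.


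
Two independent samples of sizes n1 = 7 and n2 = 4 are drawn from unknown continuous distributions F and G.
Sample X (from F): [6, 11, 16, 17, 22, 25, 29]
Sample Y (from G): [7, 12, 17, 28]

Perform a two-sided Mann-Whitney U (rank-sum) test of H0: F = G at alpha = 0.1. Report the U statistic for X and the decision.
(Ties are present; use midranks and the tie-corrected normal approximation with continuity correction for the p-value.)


Step 1: Combine and sort all 11 observations; assign midranks.
sorted (value, group): (6,X), (7,Y), (11,X), (12,Y), (16,X), (17,X), (17,Y), (22,X), (25,X), (28,Y), (29,X)
ranks: 6->1, 7->2, 11->3, 12->4, 16->5, 17->6.5, 17->6.5, 22->8, 25->9, 28->10, 29->11
Step 2: Rank sum for X: R1 = 1 + 3 + 5 + 6.5 + 8 + 9 + 11 = 43.5.
Step 3: U_X = R1 - n1(n1+1)/2 = 43.5 - 7*8/2 = 43.5 - 28 = 15.5.
       U_Y = n1*n2 - U_X = 28 - 15.5 = 12.5.
Step 4: Ties are present, so use the tie-corrected normal approximation (with continuity correction) for the p-value.
Step 5: p-value = 0.849769; compare to alpha = 0.1. fail to reject H0.

U_X = 15.5, p = 0.849769, fail to reject H0 at alpha = 0.1.


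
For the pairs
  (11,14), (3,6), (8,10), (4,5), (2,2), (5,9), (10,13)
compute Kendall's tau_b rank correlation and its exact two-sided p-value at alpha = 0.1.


Step 1: Enumerate the 21 unordered pairs (i,j) with i<j and classify each by sign(x_j-x_i) * sign(y_j-y_i).
  (1,2):dx=-8,dy=-8->C; (1,3):dx=-3,dy=-4->C; (1,4):dx=-7,dy=-9->C; (1,5):dx=-9,dy=-12->C
  (1,6):dx=-6,dy=-5->C; (1,7):dx=-1,dy=-1->C; (2,3):dx=+5,dy=+4->C; (2,4):dx=+1,dy=-1->D
  (2,5):dx=-1,dy=-4->C; (2,6):dx=+2,dy=+3->C; (2,7):dx=+7,dy=+7->C; (3,4):dx=-4,dy=-5->C
  (3,5):dx=-6,dy=-8->C; (3,6):dx=-3,dy=-1->C; (3,7):dx=+2,dy=+3->C; (4,5):dx=-2,dy=-3->C
  (4,6):dx=+1,dy=+4->C; (4,7):dx=+6,dy=+8->C; (5,6):dx=+3,dy=+7->C; (5,7):dx=+8,dy=+11->C
  (6,7):dx=+5,dy=+4->C
Step 2: C = 20, D = 1, total pairs = 21.
Step 3: tau = (C - D)/(n(n-1)/2) = (20 - 1)/21 = 0.904762.
Step 4: Exact two-sided p-value (enumerate n! = 5040 permutations of y under H0): p = 0.002778.
Step 5: alpha = 0.1. reject H0.

tau_b = 0.9048 (C=20, D=1), p = 0.002778, reject H0.


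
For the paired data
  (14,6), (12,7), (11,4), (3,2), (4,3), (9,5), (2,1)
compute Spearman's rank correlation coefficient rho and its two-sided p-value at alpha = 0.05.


Step 1: Rank x and y separately (midranks; no ties here).
rank(x): 14->7, 12->6, 11->5, 3->2, 4->3, 9->4, 2->1
rank(y): 6->6, 7->7, 4->4, 2->2, 3->3, 5->5, 1->1
Step 2: d_i = R_x(i) - R_y(i); compute d_i^2.
  (7-6)^2=1, (6-7)^2=1, (5-4)^2=1, (2-2)^2=0, (3-3)^2=0, (4-5)^2=1, (1-1)^2=0
sum(d^2) = 4.
Step 3: rho = 1 - 6*4 / (7*(7^2 - 1)) = 1 - 24/336 = 0.928571.
Step 4: Under H0, t = rho * sqrt((n-2)/(1-rho^2)) = 5.5943 ~ t(5).
Step 5: Two-sided p-value from the t-distribution with 5 df = 0.002519.
Step 6: alpha = 0.05. reject H0.

rho = 0.9286, p = 0.002519, reject H0 at alpha = 0.05.


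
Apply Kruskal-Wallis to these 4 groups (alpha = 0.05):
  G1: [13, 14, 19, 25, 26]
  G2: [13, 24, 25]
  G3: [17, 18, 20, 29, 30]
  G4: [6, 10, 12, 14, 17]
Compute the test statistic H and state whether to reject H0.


Step 1: Combine all N = 18 observations and assign midranks.
sorted (value, group, rank): (6,G4,1), (10,G4,2), (12,G4,3), (13,G1,4.5), (13,G2,4.5), (14,G1,6.5), (14,G4,6.5), (17,G3,8.5), (17,G4,8.5), (18,G3,10), (19,G1,11), (20,G3,12), (24,G2,13), (25,G1,14.5), (25,G2,14.5), (26,G1,16), (29,G3,17), (30,G3,18)
Step 2: Sum ranks within each group.
R_1 = 52.5 (n_1 = 5)
R_2 = 32 (n_2 = 3)
R_3 = 65.5 (n_3 = 5)
R_4 = 21 (n_4 = 5)
Step 3: H = 12/(N(N+1)) * sum(R_i^2/n_i) - 3(N+1)
     = 12/(18*19) * (52.5^2/5 + 32^2/3 + 65.5^2/5 + 21^2/5) - 3*19
     = 0.035088 * 1838.83 - 57
     = 7.520468.
Step 4: Ties present; correction factor C = 1 - 24/(18^3 - 18) = 0.995872. Corrected H = 7.520468 / 0.995872 = 7.551641.
Step 5: Under H0, H ~ chi^2(3); p-value = 0.056246.
Step 6: alpha = 0.05. fail to reject H0.

H = 7.5516, df = 3, p = 0.056246, fail to reject H0.


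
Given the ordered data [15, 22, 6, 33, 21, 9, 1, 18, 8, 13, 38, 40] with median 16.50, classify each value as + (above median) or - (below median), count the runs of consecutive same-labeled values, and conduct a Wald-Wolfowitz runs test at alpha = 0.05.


Step 1: Compute median = 16.50; label A = above, B = below.
Labels in order: BABAABBABBAA  (n_A = 6, n_B = 6)
Step 2: Count runs R = 8.
Step 3: Under H0 (random ordering), E[R] = 2*n_A*n_B/(n_A+n_B) + 1 = 2*6*6/12 + 1 = 7.0000.
        Var[R] = 2*n_A*n_B*(2*n_A*n_B - n_A - n_B) / ((n_A+n_B)^2 * (n_A+n_B-1)) = 4320/1584 = 2.7273.
        SD[R] = 1.6514.
Step 4: Continuity-corrected z = (R - 0.5 - E[R]) / SD[R] = (8 - 0.5 - 7.0000) / 1.6514 = 0.3028.
Step 5: Two-sided p-value via normal approximation = 2*(1 - Phi(|z|)) = 0.762069.
Step 6: alpha = 0.05. fail to reject H0.

R = 8, z = 0.3028, p = 0.762069, fail to reject H0.


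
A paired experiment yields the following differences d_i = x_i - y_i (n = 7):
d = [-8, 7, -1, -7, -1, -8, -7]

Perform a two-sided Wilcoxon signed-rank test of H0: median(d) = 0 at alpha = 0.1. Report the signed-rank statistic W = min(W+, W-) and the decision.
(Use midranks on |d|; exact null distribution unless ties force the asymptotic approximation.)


Step 1: Drop any zero differences (none here) and take |d_i|.
|d| = [8, 7, 1, 7, 1, 8, 7]
Step 2: Midrank |d_i| (ties get averaged ranks).
ranks: |8|->6.5, |7|->4, |1|->1.5, |7|->4, |1|->1.5, |8|->6.5, |7|->4
Step 3: Attach original signs; sum ranks with positive sign and with negative sign.
W+ = 4 = 4
W- = 6.5 + 1.5 + 4 + 1.5 + 6.5 + 4 = 24
(Check: W+ + W- = 28 should equal n(n+1)/2 = 28.)
Step 4: Test statistic W = min(W+, W-) = 4.
Step 5: Ties in |d|, so use the tie-corrected normal approximation.
        E[W] = n(n+1)/4 = 7*8/4 = 14.
        Tie groups: |d|=1 (t=2), |d|=7 (t=3), |d|=8 (t=2); sum(t^3 - t) = 36.
        Var[W] = n(n+1)(2n+1)/24 - sum(t^3-t)/48 = 840/24 - 36/48 = 34.25.
        z = (W - E[W]) / sqrt(Var[W]) = (4 - 14) / 5.8523 = -1.7087.
        Two-sided p = 2*Phi(z) = 0.087504.
Step 6: alpha = 0.1. reject H0.

W+ = 4, W- = 24, W = min = 4, p = 0.087504, reject H0.


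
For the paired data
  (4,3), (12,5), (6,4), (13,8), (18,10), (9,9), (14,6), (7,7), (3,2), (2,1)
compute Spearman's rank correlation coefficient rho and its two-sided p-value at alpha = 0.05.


Step 1: Rank x and y separately (midranks; no ties here).
rank(x): 4->3, 12->7, 6->4, 13->8, 18->10, 9->6, 14->9, 7->5, 3->2, 2->1
rank(y): 3->3, 5->5, 4->4, 8->8, 10->10, 9->9, 6->6, 7->7, 2->2, 1->1
Step 2: d_i = R_x(i) - R_y(i); compute d_i^2.
  (3-3)^2=0, (7-5)^2=4, (4-4)^2=0, (8-8)^2=0, (10-10)^2=0, (6-9)^2=9, (9-6)^2=9, (5-7)^2=4, (2-2)^2=0, (1-1)^2=0
sum(d^2) = 26.
Step 3: rho = 1 - 6*26 / (10*(10^2 - 1)) = 1 - 156/990 = 0.842424.
Step 4: Under H0, t = rho * sqrt((n-2)/(1-rho^2)) = 4.4222 ~ t(8).
Step 5: Two-sided p-value from the t-distribution with 8 df = 0.002220.
Step 6: alpha = 0.05. reject H0.

rho = 0.8424, p = 0.002220, reject H0 at alpha = 0.05.


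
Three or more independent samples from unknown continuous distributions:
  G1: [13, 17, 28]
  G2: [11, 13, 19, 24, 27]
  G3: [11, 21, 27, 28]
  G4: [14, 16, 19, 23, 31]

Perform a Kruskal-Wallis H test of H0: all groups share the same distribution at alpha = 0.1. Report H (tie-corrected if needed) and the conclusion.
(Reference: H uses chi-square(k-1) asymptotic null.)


Step 1: Combine all N = 17 observations and assign midranks.
sorted (value, group, rank): (11,G2,1.5), (11,G3,1.5), (13,G1,3.5), (13,G2,3.5), (14,G4,5), (16,G4,6), (17,G1,7), (19,G2,8.5), (19,G4,8.5), (21,G3,10), (23,G4,11), (24,G2,12), (27,G2,13.5), (27,G3,13.5), (28,G1,15.5), (28,G3,15.5), (31,G4,17)
Step 2: Sum ranks within each group.
R_1 = 26 (n_1 = 3)
R_2 = 39 (n_2 = 5)
R_3 = 40.5 (n_3 = 4)
R_4 = 47.5 (n_4 = 5)
Step 3: H = 12/(N(N+1)) * sum(R_i^2/n_i) - 3(N+1)
     = 12/(17*18) * (26^2/3 + 39^2/5 + 40.5^2/4 + 47.5^2/5) - 3*18
     = 0.039216 * 1390.85 - 54
     = 0.542974.
Step 4: Ties present; correction factor C = 1 - 30/(17^3 - 17) = 0.993873. Corrected H = 0.542974 / 0.993873 = 0.546321.
Step 5: Under H0, H ~ chi^2(3); p-value = 0.908603.
Step 6: alpha = 0.1. fail to reject H0.

H = 0.5463, df = 3, p = 0.908603, fail to reject H0.


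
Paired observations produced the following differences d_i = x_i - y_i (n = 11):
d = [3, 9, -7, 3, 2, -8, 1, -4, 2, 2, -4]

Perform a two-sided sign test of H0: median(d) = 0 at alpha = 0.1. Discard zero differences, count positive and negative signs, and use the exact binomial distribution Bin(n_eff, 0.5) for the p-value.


Step 1: Discard zero differences. Original n = 11; n_eff = number of nonzero differences = 11.
Nonzero differences (with sign): +3, +9, -7, +3, +2, -8, +1, -4, +2, +2, -4
Step 2: Count signs: positive = 7, negative = 4.
Step 3: Under H0: P(positive) = 0.5, so the number of positives S ~ Bin(11, 0.5).
Step 4: Two-sided exact p-value = sum of Bin(11,0.5) probabilities at or below the observed probability = 0.548828.
Step 5: alpha = 0.1. fail to reject H0.

n_eff = 11, pos = 7, neg = 4, p = 0.548828, fail to reject H0.


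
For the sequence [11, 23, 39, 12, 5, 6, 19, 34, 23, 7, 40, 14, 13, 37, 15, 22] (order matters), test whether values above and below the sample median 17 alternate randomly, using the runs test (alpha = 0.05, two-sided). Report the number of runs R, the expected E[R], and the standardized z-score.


Step 1: Compute median = 17; label A = above, B = below.
Labels in order: BAABBBAAABABBABA  (n_A = 8, n_B = 8)
Step 2: Count runs R = 10.
Step 3: Under H0 (random ordering), E[R] = 2*n_A*n_B/(n_A+n_B) + 1 = 2*8*8/16 + 1 = 9.0000.
        Var[R] = 2*n_A*n_B*(2*n_A*n_B - n_A - n_B) / ((n_A+n_B)^2 * (n_A+n_B-1)) = 14336/3840 = 3.7333.
        SD[R] = 1.9322.
Step 4: Continuity-corrected z = (R - 0.5 - E[R]) / SD[R] = (10 - 0.5 - 9.0000) / 1.9322 = 0.2588.
Step 5: Two-sided p-value via normal approximation = 2*(1 - Phi(|z|)) = 0.795809.
Step 6: alpha = 0.05. fail to reject H0.

R = 10, z = 0.2588, p = 0.795809, fail to reject H0.


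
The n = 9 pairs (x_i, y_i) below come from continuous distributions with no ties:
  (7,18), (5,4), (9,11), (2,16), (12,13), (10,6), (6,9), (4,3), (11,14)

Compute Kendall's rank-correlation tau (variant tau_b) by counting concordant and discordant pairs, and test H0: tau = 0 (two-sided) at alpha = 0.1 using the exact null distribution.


Step 1: Enumerate the 36 unordered pairs (i,j) with i<j and classify each by sign(x_j-x_i) * sign(y_j-y_i).
  (1,2):dx=-2,dy=-14->C; (1,3):dx=+2,dy=-7->D; (1,4):dx=-5,dy=-2->C; (1,5):dx=+5,dy=-5->D
  (1,6):dx=+3,dy=-12->D; (1,7):dx=-1,dy=-9->C; (1,8):dx=-3,dy=-15->C; (1,9):dx=+4,dy=-4->D
  (2,3):dx=+4,dy=+7->C; (2,4):dx=-3,dy=+12->D; (2,5):dx=+7,dy=+9->C; (2,6):dx=+5,dy=+2->C
  (2,7):dx=+1,dy=+5->C; (2,8):dx=-1,dy=-1->C; (2,9):dx=+6,dy=+10->C; (3,4):dx=-7,dy=+5->D
  (3,5):dx=+3,dy=+2->C; (3,6):dx=+1,dy=-5->D; (3,7):dx=-3,dy=-2->C; (3,8):dx=-5,dy=-8->C
  (3,9):dx=+2,dy=+3->C; (4,5):dx=+10,dy=-3->D; (4,6):dx=+8,dy=-10->D; (4,7):dx=+4,dy=-7->D
  (4,8):dx=+2,dy=-13->D; (4,9):dx=+9,dy=-2->D; (5,6):dx=-2,dy=-7->C; (5,7):dx=-6,dy=-4->C
  (5,8):dx=-8,dy=-10->C; (5,9):dx=-1,dy=+1->D; (6,7):dx=-4,dy=+3->D; (6,8):dx=-6,dy=-3->C
  (6,9):dx=+1,dy=+8->C; (7,8):dx=-2,dy=-6->C; (7,9):dx=+5,dy=+5->C; (8,9):dx=+7,dy=+11->C
Step 2: C = 22, D = 14, total pairs = 36.
Step 3: tau = (C - D)/(n(n-1)/2) = (22 - 14)/36 = 0.222222.
Step 4: Exact two-sided p-value (enumerate n! = 362880 permutations of y under H0): p = 0.476709.
Step 5: alpha = 0.1. fail to reject H0.

tau_b = 0.2222 (C=22, D=14), p = 0.476709, fail to reject H0.


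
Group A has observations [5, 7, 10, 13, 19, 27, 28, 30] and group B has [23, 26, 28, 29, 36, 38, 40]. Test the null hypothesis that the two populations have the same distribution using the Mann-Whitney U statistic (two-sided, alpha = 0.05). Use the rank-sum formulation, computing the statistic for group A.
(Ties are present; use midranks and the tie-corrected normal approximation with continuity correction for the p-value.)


Step 1: Combine and sort all 15 observations; assign midranks.
sorted (value, group): (5,X), (7,X), (10,X), (13,X), (19,X), (23,Y), (26,Y), (27,X), (28,X), (28,Y), (29,Y), (30,X), (36,Y), (38,Y), (40,Y)
ranks: 5->1, 7->2, 10->3, 13->4, 19->5, 23->6, 26->7, 27->8, 28->9.5, 28->9.5, 29->11, 30->12, 36->13, 38->14, 40->15
Step 2: Rank sum for X: R1 = 1 + 2 + 3 + 4 + 5 + 8 + 9.5 + 12 = 44.5.
Step 3: U_X = R1 - n1(n1+1)/2 = 44.5 - 8*9/2 = 44.5 - 36 = 8.5.
       U_Y = n1*n2 - U_X = 56 - 8.5 = 47.5.
Step 4: Ties are present, so use the tie-corrected normal approximation (with continuity correction) for the p-value.
Step 5: p-value = 0.027751; compare to alpha = 0.05. reject H0.

U_X = 8.5, p = 0.027751, reject H0 at alpha = 0.05.


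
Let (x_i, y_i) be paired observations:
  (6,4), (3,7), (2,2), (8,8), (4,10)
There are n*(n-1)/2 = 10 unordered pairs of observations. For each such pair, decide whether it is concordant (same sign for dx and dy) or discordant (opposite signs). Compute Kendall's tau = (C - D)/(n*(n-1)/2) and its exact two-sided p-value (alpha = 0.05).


Step 1: Enumerate the 10 unordered pairs (i,j) with i<j and classify each by sign(x_j-x_i) * sign(y_j-y_i).
  (1,2):dx=-3,dy=+3->D; (1,3):dx=-4,dy=-2->C; (1,4):dx=+2,dy=+4->C; (1,5):dx=-2,dy=+6->D
  (2,3):dx=-1,dy=-5->C; (2,4):dx=+5,dy=+1->C; (2,5):dx=+1,dy=+3->C; (3,4):dx=+6,dy=+6->C
  (3,5):dx=+2,dy=+8->C; (4,5):dx=-4,dy=+2->D
Step 2: C = 7, D = 3, total pairs = 10.
Step 3: tau = (C - D)/(n(n-1)/2) = (7 - 3)/10 = 0.400000.
Step 4: Exact two-sided p-value (enumerate n! = 120 permutations of y under H0): p = 0.483333.
Step 5: alpha = 0.05. fail to reject H0.

tau_b = 0.4000 (C=7, D=3), p = 0.483333, fail to reject H0.


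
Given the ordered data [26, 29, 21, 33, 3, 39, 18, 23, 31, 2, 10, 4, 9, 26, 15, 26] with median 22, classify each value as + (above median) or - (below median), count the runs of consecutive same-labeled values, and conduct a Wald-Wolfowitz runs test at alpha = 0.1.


Step 1: Compute median = 22; label A = above, B = below.
Labels in order: AABABABAABBBBABA  (n_A = 8, n_B = 8)
Step 2: Count runs R = 11.
Step 3: Under H0 (random ordering), E[R] = 2*n_A*n_B/(n_A+n_B) + 1 = 2*8*8/16 + 1 = 9.0000.
        Var[R] = 2*n_A*n_B*(2*n_A*n_B - n_A - n_B) / ((n_A+n_B)^2 * (n_A+n_B-1)) = 14336/3840 = 3.7333.
        SD[R] = 1.9322.
Step 4: Continuity-corrected z = (R - 0.5 - E[R]) / SD[R] = (11 - 0.5 - 9.0000) / 1.9322 = 0.7763.
Step 5: Two-sided p-value via normal approximation = 2*(1 - Phi(|z|)) = 0.437558.
Step 6: alpha = 0.1. fail to reject H0.

R = 11, z = 0.7763, p = 0.437558, fail to reject H0.


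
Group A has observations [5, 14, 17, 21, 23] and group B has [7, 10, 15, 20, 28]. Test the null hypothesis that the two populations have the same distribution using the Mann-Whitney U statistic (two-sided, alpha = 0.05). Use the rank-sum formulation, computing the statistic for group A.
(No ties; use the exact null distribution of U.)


Step 1: Combine and sort all 10 observations; assign midranks.
sorted (value, group): (5,X), (7,Y), (10,Y), (14,X), (15,Y), (17,X), (20,Y), (21,X), (23,X), (28,Y)
ranks: 5->1, 7->2, 10->3, 14->4, 15->5, 17->6, 20->7, 21->8, 23->9, 28->10
Step 2: Rank sum for X: R1 = 1 + 4 + 6 + 8 + 9 = 28.
Step 3: U_X = R1 - n1(n1+1)/2 = 28 - 5*6/2 = 28 - 15 = 13.
       U_Y = n1*n2 - U_X = 25 - 13 = 12.
Step 4: No ties, so the exact null distribution of U (based on enumerating the C(10,5) = 252 equally likely rank assignments) gives the two-sided p-value.
Step 5: p-value = 1.000000; compare to alpha = 0.05. fail to reject H0.

U_X = 13, p = 1.000000, fail to reject H0 at alpha = 0.05.


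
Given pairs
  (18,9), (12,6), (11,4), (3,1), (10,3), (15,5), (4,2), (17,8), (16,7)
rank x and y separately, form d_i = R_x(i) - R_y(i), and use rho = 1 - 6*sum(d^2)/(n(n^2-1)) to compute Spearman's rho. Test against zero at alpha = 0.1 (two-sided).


Step 1: Rank x and y separately (midranks; no ties here).
rank(x): 18->9, 12->5, 11->4, 3->1, 10->3, 15->6, 4->2, 17->8, 16->7
rank(y): 9->9, 6->6, 4->4, 1->1, 3->3, 5->5, 2->2, 8->8, 7->7
Step 2: d_i = R_x(i) - R_y(i); compute d_i^2.
  (9-9)^2=0, (5-6)^2=1, (4-4)^2=0, (1-1)^2=0, (3-3)^2=0, (6-5)^2=1, (2-2)^2=0, (8-8)^2=0, (7-7)^2=0
sum(d^2) = 2.
Step 3: rho = 1 - 6*2 / (9*(9^2 - 1)) = 1 - 12/720 = 0.983333.
Step 4: Under H0, t = rho * sqrt((n-2)/(1-rho^2)) = 14.3096 ~ t(7).
Step 5: Two-sided p-value from the t-distribution with 7 df = 0.000002.
Step 6: alpha = 0.1. reject H0.

rho = 0.9833, p = 0.000002, reject H0 at alpha = 0.1.


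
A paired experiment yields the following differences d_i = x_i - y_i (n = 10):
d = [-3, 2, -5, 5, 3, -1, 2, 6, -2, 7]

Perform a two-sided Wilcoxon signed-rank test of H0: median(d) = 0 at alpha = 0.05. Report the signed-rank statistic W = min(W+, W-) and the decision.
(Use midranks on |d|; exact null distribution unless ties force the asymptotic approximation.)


Step 1: Drop any zero differences (none here) and take |d_i|.
|d| = [3, 2, 5, 5, 3, 1, 2, 6, 2, 7]
Step 2: Midrank |d_i| (ties get averaged ranks).
ranks: |3|->5.5, |2|->3, |5|->7.5, |5|->7.5, |3|->5.5, |1|->1, |2|->3, |6|->9, |2|->3, |7|->10
Step 3: Attach original signs; sum ranks with positive sign and with negative sign.
W+ = 3 + 7.5 + 5.5 + 3 + 9 + 10 = 38
W- = 5.5 + 7.5 + 1 + 3 = 17
(Check: W+ + W- = 55 should equal n(n+1)/2 = 55.)
Step 4: Test statistic W = min(W+, W-) = 17.
Step 5: Ties in |d|, so use the tie-corrected normal approximation.
        E[W] = n(n+1)/4 = 10*11/4 = 27.5.
        Tie groups: |d|=2 (t=3), |d|=3 (t=2), |d|=5 (t=2); sum(t^3 - t) = 36.
        Var[W] = n(n+1)(2n+1)/24 - sum(t^3-t)/48 = 2310/24 - 36/48 = 95.5.
        z = (W - E[W]) / sqrt(Var[W]) = (17 - 27.5) / 9.7724 = -1.0745.
        Two-sided p = 2*Phi(z) = 0.282619.
Step 6: alpha = 0.05. fail to reject H0.

W+ = 38, W- = 17, W = min = 17, p = 0.282619, fail to reject H0.


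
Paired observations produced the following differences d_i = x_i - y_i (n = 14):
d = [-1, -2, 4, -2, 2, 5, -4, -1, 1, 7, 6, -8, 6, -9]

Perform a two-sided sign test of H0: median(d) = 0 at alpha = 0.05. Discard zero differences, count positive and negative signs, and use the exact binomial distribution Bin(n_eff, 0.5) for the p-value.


Step 1: Discard zero differences. Original n = 14; n_eff = number of nonzero differences = 14.
Nonzero differences (with sign): -1, -2, +4, -2, +2, +5, -4, -1, +1, +7, +6, -8, +6, -9
Step 2: Count signs: positive = 7, negative = 7.
Step 3: Under H0: P(positive) = 0.5, so the number of positives S ~ Bin(14, 0.5).
Step 4: Two-sided exact p-value = sum of Bin(14,0.5) probabilities at or below the observed probability = 1.000000.
Step 5: alpha = 0.05. fail to reject H0.

n_eff = 14, pos = 7, neg = 7, p = 1.000000, fail to reject H0.


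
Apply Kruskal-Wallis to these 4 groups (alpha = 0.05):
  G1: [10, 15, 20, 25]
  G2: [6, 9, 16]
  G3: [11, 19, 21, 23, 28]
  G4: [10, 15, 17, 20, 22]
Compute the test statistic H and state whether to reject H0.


Step 1: Combine all N = 17 observations and assign midranks.
sorted (value, group, rank): (6,G2,1), (9,G2,2), (10,G1,3.5), (10,G4,3.5), (11,G3,5), (15,G1,6.5), (15,G4,6.5), (16,G2,8), (17,G4,9), (19,G3,10), (20,G1,11.5), (20,G4,11.5), (21,G3,13), (22,G4,14), (23,G3,15), (25,G1,16), (28,G3,17)
Step 2: Sum ranks within each group.
R_1 = 37.5 (n_1 = 4)
R_2 = 11 (n_2 = 3)
R_3 = 60 (n_3 = 5)
R_4 = 44.5 (n_4 = 5)
Step 3: H = 12/(N(N+1)) * sum(R_i^2/n_i) - 3(N+1)
     = 12/(17*18) * (37.5^2/4 + 11^2/3 + 60^2/5 + 44.5^2/5) - 3*18
     = 0.039216 * 1507.95 - 54
     = 5.135131.
Step 4: Ties present; correction factor C = 1 - 18/(17^3 - 17) = 0.996324. Corrected H = 5.135131 / 0.996324 = 5.154080.
Step 5: Under H0, H ~ chi^2(3); p-value = 0.160856.
Step 6: alpha = 0.05. fail to reject H0.

H = 5.1541, df = 3, p = 0.160856, fail to reject H0.


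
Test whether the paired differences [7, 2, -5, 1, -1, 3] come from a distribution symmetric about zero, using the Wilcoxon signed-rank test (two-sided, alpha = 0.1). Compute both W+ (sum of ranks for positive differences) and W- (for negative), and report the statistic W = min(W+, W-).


Step 1: Drop any zero differences (none here) and take |d_i|.
|d| = [7, 2, 5, 1, 1, 3]
Step 2: Midrank |d_i| (ties get averaged ranks).
ranks: |7|->6, |2|->3, |5|->5, |1|->1.5, |1|->1.5, |3|->4
Step 3: Attach original signs; sum ranks with positive sign and with negative sign.
W+ = 6 + 3 + 1.5 + 4 = 14.5
W- = 5 + 1.5 = 6.5
(Check: W+ + W- = 21 should equal n(n+1)/2 = 21.)
Step 4: Test statistic W = min(W+, W-) = 6.5.
Step 5: Ties in |d|, so use the tie-corrected normal approximation.
        E[W] = n(n+1)/4 = 6*7/4 = 10.5.
        Tie groups: |d|=1 (t=2); sum(t^3 - t) = 6.
        Var[W] = n(n+1)(2n+1)/24 - sum(t^3-t)/48 = 546/24 - 6/48 = 22.625.
        z = (W - E[W]) / sqrt(Var[W]) = (6.5 - 10.5) / 4.7566 = -0.8409.
        Two-sided p = 2*Phi(z) = 0.400381.
Step 6: alpha = 0.1. fail to reject H0.

W+ = 14.5, W- = 6.5, W = min = 6.5, p = 0.400381, fail to reject H0.


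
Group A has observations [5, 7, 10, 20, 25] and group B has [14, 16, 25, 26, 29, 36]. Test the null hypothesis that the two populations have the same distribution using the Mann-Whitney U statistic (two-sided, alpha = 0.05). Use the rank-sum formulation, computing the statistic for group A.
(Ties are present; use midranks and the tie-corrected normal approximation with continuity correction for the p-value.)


Step 1: Combine and sort all 11 observations; assign midranks.
sorted (value, group): (5,X), (7,X), (10,X), (14,Y), (16,Y), (20,X), (25,X), (25,Y), (26,Y), (29,Y), (36,Y)
ranks: 5->1, 7->2, 10->3, 14->4, 16->5, 20->6, 25->7.5, 25->7.5, 26->9, 29->10, 36->11
Step 2: Rank sum for X: R1 = 1 + 2 + 3 + 6 + 7.5 = 19.5.
Step 3: U_X = R1 - n1(n1+1)/2 = 19.5 - 5*6/2 = 19.5 - 15 = 4.5.
       U_Y = n1*n2 - U_X = 30 - 4.5 = 25.5.
Step 4: Ties are present, so use the tie-corrected normal approximation (with continuity correction) for the p-value.
Step 5: p-value = 0.067264; compare to alpha = 0.05. fail to reject H0.

U_X = 4.5, p = 0.067264, fail to reject H0 at alpha = 0.05.


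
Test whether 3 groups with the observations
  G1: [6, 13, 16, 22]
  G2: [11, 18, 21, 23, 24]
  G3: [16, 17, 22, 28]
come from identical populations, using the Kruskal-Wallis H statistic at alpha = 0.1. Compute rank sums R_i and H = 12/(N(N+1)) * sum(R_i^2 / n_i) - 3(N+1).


Step 1: Combine all N = 13 observations and assign midranks.
sorted (value, group, rank): (6,G1,1), (11,G2,2), (13,G1,3), (16,G1,4.5), (16,G3,4.5), (17,G3,6), (18,G2,7), (21,G2,8), (22,G1,9.5), (22,G3,9.5), (23,G2,11), (24,G2,12), (28,G3,13)
Step 2: Sum ranks within each group.
R_1 = 18 (n_1 = 4)
R_2 = 40 (n_2 = 5)
R_3 = 33 (n_3 = 4)
Step 3: H = 12/(N(N+1)) * sum(R_i^2/n_i) - 3(N+1)
     = 12/(13*14) * (18^2/4 + 40^2/5 + 33^2/4) - 3*14
     = 0.065934 * 673.25 - 42
     = 2.390110.
Step 4: Ties present; correction factor C = 1 - 12/(13^3 - 13) = 0.994505. Corrected H = 2.390110 / 0.994505 = 2.403315.
Step 5: Under H0, H ~ chi^2(2); p-value = 0.300695.
Step 6: alpha = 0.1. fail to reject H0.

H = 2.4033, df = 2, p = 0.300695, fail to reject H0.


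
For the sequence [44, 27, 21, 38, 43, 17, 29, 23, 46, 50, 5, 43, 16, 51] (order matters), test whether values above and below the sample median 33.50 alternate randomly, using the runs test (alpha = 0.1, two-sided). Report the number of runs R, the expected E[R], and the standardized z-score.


Step 1: Compute median = 33.50; label A = above, B = below.
Labels in order: ABBAABBBAABABA  (n_A = 7, n_B = 7)
Step 2: Count runs R = 9.
Step 3: Under H0 (random ordering), E[R] = 2*n_A*n_B/(n_A+n_B) + 1 = 2*7*7/14 + 1 = 8.0000.
        Var[R] = 2*n_A*n_B*(2*n_A*n_B - n_A - n_B) / ((n_A+n_B)^2 * (n_A+n_B-1)) = 8232/2548 = 3.2308.
        SD[R] = 1.7974.
Step 4: Continuity-corrected z = (R - 0.5 - E[R]) / SD[R] = (9 - 0.5 - 8.0000) / 1.7974 = 0.2782.
Step 5: Two-sided p-value via normal approximation = 2*(1 - Phi(|z|)) = 0.780879.
Step 6: alpha = 0.1. fail to reject H0.

R = 9, z = 0.2782, p = 0.780879, fail to reject H0.


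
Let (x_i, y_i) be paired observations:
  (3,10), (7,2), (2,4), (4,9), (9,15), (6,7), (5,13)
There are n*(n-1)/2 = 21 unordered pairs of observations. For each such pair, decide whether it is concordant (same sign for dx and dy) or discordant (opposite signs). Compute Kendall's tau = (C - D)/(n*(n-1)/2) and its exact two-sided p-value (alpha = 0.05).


Step 1: Enumerate the 21 unordered pairs (i,j) with i<j and classify each by sign(x_j-x_i) * sign(y_j-y_i).
  (1,2):dx=+4,dy=-8->D; (1,3):dx=-1,dy=-6->C; (1,4):dx=+1,dy=-1->D; (1,5):dx=+6,dy=+5->C
  (1,6):dx=+3,dy=-3->D; (1,7):dx=+2,dy=+3->C; (2,3):dx=-5,dy=+2->D; (2,4):dx=-3,dy=+7->D
  (2,5):dx=+2,dy=+13->C; (2,6):dx=-1,dy=+5->D; (2,7):dx=-2,dy=+11->D; (3,4):dx=+2,dy=+5->C
  (3,5):dx=+7,dy=+11->C; (3,6):dx=+4,dy=+3->C; (3,7):dx=+3,dy=+9->C; (4,5):dx=+5,dy=+6->C
  (4,6):dx=+2,dy=-2->D; (4,7):dx=+1,dy=+4->C; (5,6):dx=-3,dy=-8->C; (5,7):dx=-4,dy=-2->C
  (6,7):dx=-1,dy=+6->D
Step 2: C = 12, D = 9, total pairs = 21.
Step 3: tau = (C - D)/(n(n-1)/2) = (12 - 9)/21 = 0.142857.
Step 4: Exact two-sided p-value (enumerate n! = 5040 permutations of y under H0): p = 0.772619.
Step 5: alpha = 0.05. fail to reject H0.

tau_b = 0.1429 (C=12, D=9), p = 0.772619, fail to reject H0.
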